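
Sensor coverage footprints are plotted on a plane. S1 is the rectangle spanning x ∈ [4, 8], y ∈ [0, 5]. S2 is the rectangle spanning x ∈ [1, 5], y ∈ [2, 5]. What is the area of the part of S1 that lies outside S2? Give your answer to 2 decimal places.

|S1∩S2|: x∈[4,5], y∈[2,5] → 1·3 = 3.
|S1| = 20.
|S1 ∖ S2| = |S1| − |S1∩S2| = 20 − 3 = 17.00.

17.00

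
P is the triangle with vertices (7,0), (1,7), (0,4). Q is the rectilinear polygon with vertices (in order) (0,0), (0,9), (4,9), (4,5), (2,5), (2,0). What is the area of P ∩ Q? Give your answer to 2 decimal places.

5.36

The intersection is the polygon with vertices (1,7), (2.714,5), (2,5), (2,2.857), (0,4).
By the shoelace formula its area is 5.36.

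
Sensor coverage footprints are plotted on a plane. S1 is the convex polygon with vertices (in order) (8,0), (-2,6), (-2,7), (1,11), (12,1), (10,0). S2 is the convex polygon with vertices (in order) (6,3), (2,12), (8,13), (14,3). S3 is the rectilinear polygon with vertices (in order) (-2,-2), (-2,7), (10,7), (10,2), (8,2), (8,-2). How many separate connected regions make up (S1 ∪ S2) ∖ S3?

2

(S1 ∪ S2) ∖ S3 splits into 2 disjoint pieces (area 63.1864, area 6.8182).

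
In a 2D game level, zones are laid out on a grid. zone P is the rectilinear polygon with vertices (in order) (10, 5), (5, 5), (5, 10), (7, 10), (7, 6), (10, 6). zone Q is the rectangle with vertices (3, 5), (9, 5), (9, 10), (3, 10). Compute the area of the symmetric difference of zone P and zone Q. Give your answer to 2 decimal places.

19.00

|zone P| = 13, |zone Q| = 30, |zone P∩zone Q| = 12.
|zone P △ zone Q| = |zone P| + |zone Q| − 2·|zone P∩zone Q| = 13 + 30 − 24 = 19.00.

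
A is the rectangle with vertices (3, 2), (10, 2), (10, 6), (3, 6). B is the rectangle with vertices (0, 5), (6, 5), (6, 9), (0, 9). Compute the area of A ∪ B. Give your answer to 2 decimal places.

49.00

By inclusion–exclusion:
Individual areas: |A| = 28, |B| = 24.
|A∩B|: x∈[3,6], y∈[5,6] → 3·1 = 3.
|A ∪ B| = 52 − 3 = 49.00.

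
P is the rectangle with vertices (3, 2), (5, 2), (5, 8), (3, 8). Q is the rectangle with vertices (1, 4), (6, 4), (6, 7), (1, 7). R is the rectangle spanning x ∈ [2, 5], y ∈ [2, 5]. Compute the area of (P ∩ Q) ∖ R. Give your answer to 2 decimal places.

|P ∩ Q| = 6.
|(P ∩ Q) ∩ R| = 2.
|(P ∩ Q) ∖ R| = 6 − 2 = 4.00.

4.00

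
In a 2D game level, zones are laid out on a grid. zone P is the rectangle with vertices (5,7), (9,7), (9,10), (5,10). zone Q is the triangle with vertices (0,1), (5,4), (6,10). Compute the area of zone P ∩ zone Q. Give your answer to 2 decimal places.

The intersection is the polygon with vertices (5,7), (5,8.5), (6,10), (5.5,7).
By the shoelace formula its area is 1.50.

1.50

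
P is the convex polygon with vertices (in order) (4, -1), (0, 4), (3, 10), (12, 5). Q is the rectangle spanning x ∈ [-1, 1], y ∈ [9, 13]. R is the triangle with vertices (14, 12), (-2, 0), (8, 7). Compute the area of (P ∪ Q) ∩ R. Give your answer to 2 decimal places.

The region (P ∪ Q) ∩ R is the polygon with vertices (8.16,7.133), (8,7), (1.333,2.333), (1.25,2.438), (7.787,7.34).
By the shoelace formula its area is 2.22.

2.22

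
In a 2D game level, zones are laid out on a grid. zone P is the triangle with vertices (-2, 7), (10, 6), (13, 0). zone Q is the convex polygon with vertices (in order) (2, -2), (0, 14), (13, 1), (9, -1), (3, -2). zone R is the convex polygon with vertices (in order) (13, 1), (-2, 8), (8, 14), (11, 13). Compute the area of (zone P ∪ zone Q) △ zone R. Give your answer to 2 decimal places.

119.27

|zone P ∪ zone Q| = 102.6992.
|(zone P ∪ zone Q) ∩ zone R| = 40.2152.
|(zone P ∪ zone Q) △ zone R| = 102.6992 + 97 − 80.4303 = 119.27.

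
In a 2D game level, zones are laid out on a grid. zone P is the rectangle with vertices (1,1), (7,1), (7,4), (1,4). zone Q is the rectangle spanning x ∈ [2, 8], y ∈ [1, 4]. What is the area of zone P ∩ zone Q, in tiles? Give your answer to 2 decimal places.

15.00

|zone P∩zone Q|: x∈[2,7], y∈[1,4] → 5·3 = 15.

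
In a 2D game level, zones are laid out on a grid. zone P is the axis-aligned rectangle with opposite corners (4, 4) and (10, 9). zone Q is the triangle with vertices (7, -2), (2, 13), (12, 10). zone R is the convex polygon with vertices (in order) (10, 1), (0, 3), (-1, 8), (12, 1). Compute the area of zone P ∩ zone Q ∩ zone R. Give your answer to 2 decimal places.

The intersection is the polygon with vertices (5,4), (4.688,4.938), (6.429,4).
By the shoelace formula its area is 0.67.

0.67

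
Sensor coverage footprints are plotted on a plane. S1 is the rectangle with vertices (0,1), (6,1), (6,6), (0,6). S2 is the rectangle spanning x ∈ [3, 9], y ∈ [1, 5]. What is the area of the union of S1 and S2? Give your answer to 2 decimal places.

By inclusion–exclusion:
Individual areas: |S1| = 30, |S2| = 24.
|S1∩S2|: x∈[3,6], y∈[1,5] → 3·4 = 12.
|S1 ∪ S2| = 54 − 12 = 42.00.

42.00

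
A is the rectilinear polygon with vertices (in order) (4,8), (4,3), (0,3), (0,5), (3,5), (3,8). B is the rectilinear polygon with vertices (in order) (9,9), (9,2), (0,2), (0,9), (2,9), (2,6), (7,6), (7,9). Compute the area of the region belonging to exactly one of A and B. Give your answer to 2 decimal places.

41.00

|A| = 11, |B| = 48, |A∩B| = 9.
|A △ B| = |A| + |B| − 2·|A∩B| = 11 + 48 − 18 = 41.00.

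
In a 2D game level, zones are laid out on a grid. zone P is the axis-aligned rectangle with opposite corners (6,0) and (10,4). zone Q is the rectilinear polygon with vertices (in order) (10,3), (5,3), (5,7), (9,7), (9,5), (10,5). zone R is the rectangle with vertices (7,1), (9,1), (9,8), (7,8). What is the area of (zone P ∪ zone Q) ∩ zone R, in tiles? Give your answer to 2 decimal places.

The region (zone P ∪ zone Q) ∩ zone R is the polygon with vertices (9,7), (9,5), (9,1), (7,1), (7,7).
By the shoelace formula its area is 12.00.

12.00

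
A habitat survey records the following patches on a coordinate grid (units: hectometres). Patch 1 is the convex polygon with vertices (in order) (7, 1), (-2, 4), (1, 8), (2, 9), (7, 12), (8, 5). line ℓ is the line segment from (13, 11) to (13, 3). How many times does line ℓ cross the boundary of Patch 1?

0

The segment lies entirely outside Patch 1 and never meets its boundary.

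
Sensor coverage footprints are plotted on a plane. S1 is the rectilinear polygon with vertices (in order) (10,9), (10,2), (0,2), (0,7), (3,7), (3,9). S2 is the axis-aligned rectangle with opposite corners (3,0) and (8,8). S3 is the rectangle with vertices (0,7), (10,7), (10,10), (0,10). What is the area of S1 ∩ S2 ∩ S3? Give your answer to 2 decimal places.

The intersection is the polygon with vertices (3,8), (8,8), (8,7), (3,7).
By the shoelace formula its area is 5.00.

5.00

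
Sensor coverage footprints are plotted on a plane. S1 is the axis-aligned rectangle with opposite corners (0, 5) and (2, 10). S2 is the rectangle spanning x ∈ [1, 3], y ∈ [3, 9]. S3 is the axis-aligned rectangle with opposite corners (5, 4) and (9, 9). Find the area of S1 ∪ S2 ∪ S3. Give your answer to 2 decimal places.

38.00

By inclusion–exclusion:
Individual areas: |S1| = 10, |S2| = 12, |S3| = 20.
|S1∩S2|: x∈[1,2], y∈[5,9] → 1·4 = 4.
|S1∩S3| = 0 (no overlap).
|S2∩S3| = 0 (no overlap).
|S1∩S2∩S3| = 0.
|S1 ∪ S2 ∪ S3| = 42 − 4 + 0 = 38.00.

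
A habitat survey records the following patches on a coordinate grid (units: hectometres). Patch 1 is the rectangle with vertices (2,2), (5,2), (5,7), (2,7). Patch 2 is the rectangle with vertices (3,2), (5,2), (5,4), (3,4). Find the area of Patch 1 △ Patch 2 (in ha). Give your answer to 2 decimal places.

|Patch 1∩Patch 2|: x∈[3,5], y∈[2,4] → 2·2 = 4.
|Patch 1 △ Patch 2| = |Patch 1| + |Patch 2| − 2·|Patch 1∩Patch 2| = 15 + 4 − 8 = 11.00.

11.00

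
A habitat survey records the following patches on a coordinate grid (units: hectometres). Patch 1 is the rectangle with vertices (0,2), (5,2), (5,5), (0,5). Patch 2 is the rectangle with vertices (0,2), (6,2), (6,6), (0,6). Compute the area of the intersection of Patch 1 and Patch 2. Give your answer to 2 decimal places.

15.00

|Patch 1∩Patch 2|: x∈[0,5], y∈[2,5] → 5·3 = 15.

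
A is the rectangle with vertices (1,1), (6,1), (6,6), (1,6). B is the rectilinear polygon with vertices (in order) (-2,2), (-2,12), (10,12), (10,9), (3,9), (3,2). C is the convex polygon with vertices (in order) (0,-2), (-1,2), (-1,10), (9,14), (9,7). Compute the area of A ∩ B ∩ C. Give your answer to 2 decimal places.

The intersection is the polygon with vertices (3,6), (3,2), (1,2), (1,6).
By the shoelace formula its area is 8.00.

8.00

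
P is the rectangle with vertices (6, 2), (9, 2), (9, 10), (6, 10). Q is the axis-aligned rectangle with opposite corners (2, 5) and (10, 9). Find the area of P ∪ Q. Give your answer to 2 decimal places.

44.00

By inclusion–exclusion:
Individual areas: |P| = 24, |Q| = 32.
|P∩Q|: x∈[6,9], y∈[5,9] → 3·4 = 12.
|P ∪ Q| = 56 − 12 = 44.00.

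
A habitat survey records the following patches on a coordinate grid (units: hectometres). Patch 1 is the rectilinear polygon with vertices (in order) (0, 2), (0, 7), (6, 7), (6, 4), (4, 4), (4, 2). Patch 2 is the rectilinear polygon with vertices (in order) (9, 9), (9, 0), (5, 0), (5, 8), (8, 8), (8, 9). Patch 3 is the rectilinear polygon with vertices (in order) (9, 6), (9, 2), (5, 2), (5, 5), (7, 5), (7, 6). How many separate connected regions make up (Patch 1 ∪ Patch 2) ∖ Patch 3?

2

(Patch 1 ∪ Patch 2) ∖ Patch 3 splits into 2 disjoint pieces (area 34, area 8).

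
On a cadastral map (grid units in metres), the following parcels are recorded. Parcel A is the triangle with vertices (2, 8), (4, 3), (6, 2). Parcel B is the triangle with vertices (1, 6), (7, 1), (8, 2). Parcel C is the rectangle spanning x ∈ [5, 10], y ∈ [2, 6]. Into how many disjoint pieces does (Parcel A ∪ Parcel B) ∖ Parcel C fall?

(Parcel A ∪ Parcel B) ∖ Parcel C splits into 2 disjoint pieces (area 4.3497, area 1.1).

2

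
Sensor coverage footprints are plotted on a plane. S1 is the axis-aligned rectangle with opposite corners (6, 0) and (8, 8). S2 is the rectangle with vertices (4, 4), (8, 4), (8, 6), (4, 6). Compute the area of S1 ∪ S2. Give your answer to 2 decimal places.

By inclusion–exclusion:
Individual areas: |S1| = 16, |S2| = 8.
|S1∩S2|: x∈[6,8], y∈[4,6] → 2·2 = 4.
|S1 ∪ S2| = 24 − 4 = 20.00.

20.00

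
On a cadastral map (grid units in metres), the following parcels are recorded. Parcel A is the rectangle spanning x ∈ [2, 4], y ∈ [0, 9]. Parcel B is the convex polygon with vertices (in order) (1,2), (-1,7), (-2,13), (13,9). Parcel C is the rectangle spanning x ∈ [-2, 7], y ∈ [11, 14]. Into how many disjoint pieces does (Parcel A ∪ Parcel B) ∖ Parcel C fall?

1

(Parcel A ∪ Parcel B) ∖ Parcel C is a single connected region.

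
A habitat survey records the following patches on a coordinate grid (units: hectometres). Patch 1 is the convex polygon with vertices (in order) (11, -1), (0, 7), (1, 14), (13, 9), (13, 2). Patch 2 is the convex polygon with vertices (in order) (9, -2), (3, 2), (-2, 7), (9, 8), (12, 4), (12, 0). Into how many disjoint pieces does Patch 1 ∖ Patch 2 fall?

Patch 1 ∖ Patch 2 splits into 2 disjoint pieces (area 0.1065, area 60.9342).

2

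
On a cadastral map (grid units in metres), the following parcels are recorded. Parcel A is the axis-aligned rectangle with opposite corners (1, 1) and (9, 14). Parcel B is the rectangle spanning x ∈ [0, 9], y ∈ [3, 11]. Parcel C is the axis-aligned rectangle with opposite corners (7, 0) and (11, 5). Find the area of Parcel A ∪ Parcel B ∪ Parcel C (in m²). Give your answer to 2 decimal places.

By inclusion–exclusion:
Individual areas: |Parcel A| = 104, |Parcel B| = 72, |Parcel C| = 20.
|Parcel A∩Parcel B|: x∈[1,9], y∈[3,11] → 8·8 = 64.
|Parcel A∩Parcel C|: x∈[7,9], y∈[1,5] → 2·4 = 8.
|Parcel B∩Parcel C|: x∈[7,9], y∈[3,5] → 2·2 = 4.
|Parcel A∩Parcel B∩Parcel C| = 4.
|Parcel A ∪ Parcel B ∪ Parcel C| = 196 − 76 + 4 = 124.00.

124.00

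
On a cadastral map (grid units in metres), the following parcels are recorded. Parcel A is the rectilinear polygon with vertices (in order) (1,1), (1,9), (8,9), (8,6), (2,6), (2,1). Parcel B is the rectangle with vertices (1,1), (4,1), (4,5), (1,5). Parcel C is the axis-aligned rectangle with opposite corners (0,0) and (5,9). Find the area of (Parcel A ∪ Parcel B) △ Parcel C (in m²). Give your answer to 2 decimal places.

|Parcel A ∪ Parcel B| = 34.
|(Parcel A ∪ Parcel B) ∩ Parcel C| = 25.
|(Parcel A ∪ Parcel B) △ Parcel C| = 34 + 45 − 50 = 29.00.

29.00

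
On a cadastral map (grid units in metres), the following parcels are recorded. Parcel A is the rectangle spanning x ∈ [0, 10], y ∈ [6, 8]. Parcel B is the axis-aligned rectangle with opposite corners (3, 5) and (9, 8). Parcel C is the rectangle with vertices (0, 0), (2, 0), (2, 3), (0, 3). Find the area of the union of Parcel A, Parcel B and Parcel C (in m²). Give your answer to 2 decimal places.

32.00

By inclusion–exclusion:
Individual areas: |Parcel A| = 20, |Parcel B| = 18, |Parcel C| = 6.
|Parcel A∩Parcel B|: x∈[3,9], y∈[6,8] → 6·2 = 12.
|Parcel A∩Parcel C| = 0 (no overlap).
|Parcel B∩Parcel C| = 0 (no overlap).
|Parcel A∩Parcel B∩Parcel C| = 0.
|Parcel A ∪ Parcel B ∪ Parcel C| = 44 − 12 + 0 = 32.00.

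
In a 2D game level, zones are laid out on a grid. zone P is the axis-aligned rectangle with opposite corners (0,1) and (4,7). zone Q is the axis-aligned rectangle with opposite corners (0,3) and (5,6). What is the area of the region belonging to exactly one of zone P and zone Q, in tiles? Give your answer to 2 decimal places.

|zone P∩zone Q|: x∈[0,4], y∈[3,6] → 4·3 = 12.
|zone P △ zone Q| = |zone P| + |zone Q| − 2·|zone P∩zone Q| = 24 + 15 − 24 = 15.00.

15.00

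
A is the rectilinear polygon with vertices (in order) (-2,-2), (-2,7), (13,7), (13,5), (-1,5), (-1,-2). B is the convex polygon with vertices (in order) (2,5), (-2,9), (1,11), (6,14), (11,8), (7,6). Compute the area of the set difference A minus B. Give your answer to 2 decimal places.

26.50

|A| = 37, |A∩B| = 10.5.
|A ∖ B| = |A| − |A∩B| = 37 − 10.5 = 26.50.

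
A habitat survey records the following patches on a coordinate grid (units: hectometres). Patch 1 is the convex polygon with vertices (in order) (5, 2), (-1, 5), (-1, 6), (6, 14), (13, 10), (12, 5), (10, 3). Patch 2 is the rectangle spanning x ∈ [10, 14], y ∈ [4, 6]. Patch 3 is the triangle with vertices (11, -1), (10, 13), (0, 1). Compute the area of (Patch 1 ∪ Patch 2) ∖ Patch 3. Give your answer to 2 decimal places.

|Patch 1 ∪ Patch 2| = 109.4.
|(Patch 1 ∪ Patch 2) ∩ Patch 3| = 47.6581.
|(Patch 1 ∪ Patch 2) ∖ Patch 3| = 109.4 − 47.6581 = 61.74.

61.74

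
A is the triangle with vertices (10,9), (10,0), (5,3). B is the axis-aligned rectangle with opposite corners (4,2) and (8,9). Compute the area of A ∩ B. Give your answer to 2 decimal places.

7.57

The intersection is the polygon with vertices (5,3), (8,6.6), (8,2), (6.667,2).
By the shoelace formula its area is 7.57.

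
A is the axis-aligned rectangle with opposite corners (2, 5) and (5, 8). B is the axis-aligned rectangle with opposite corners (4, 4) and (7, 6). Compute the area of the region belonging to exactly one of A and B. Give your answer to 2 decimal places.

|A∩B|: x∈[4,5], y∈[5,6] → 1·1 = 1.
|A △ B| = |A| + |B| − 2·|A∩B| = 9 + 6 − 2 = 13.00.

13.00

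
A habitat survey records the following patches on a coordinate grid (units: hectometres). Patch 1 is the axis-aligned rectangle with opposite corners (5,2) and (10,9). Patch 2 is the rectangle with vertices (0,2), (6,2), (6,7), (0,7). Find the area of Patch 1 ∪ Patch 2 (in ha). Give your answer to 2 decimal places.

By inclusion–exclusion:
Individual areas: |Patch 1| = 35, |Patch 2| = 30.
|Patch 1∩Patch 2|: x∈[5,6], y∈[2,7] → 1·5 = 5.
|Patch 1 ∪ Patch 2| = 65 − 5 = 60.00.

60.00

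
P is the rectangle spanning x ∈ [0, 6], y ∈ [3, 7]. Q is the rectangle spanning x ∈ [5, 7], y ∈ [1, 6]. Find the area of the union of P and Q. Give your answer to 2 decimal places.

By inclusion–exclusion:
Individual areas: |P| = 24, |Q| = 10.
|P∩Q|: x∈[5,6], y∈[3,6] → 1·3 = 3.
|P ∪ Q| = 34 − 3 = 31.00.

31.00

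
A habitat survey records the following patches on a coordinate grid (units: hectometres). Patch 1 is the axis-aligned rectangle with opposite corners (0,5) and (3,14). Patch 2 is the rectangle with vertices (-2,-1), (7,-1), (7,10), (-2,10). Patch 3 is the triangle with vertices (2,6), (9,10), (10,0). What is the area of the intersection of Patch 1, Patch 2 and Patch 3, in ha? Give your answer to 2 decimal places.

0.66

The intersection is the polygon with vertices (3,5.25), (2,6), (3,6.571).
By the shoelace formula its area is 0.66.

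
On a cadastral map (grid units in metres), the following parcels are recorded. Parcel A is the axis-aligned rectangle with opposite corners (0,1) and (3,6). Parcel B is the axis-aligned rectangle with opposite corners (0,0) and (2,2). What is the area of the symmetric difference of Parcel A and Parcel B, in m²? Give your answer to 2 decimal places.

15.00

|Parcel A∩Parcel B|: x∈[0,2], y∈[1,2] → 2·1 = 2.
|Parcel A △ Parcel B| = |Parcel A| + |Parcel B| − 2·|Parcel A∩Parcel B| = 15 + 4 − 4 = 15.00.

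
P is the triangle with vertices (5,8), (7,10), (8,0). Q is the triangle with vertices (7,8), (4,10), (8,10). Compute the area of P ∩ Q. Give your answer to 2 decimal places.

The intersection is the polygon with vertices (7,10), (7.167,8.333), (7,8), (5.8,8.8).
By the shoelace formula its area is 1.37.

1.37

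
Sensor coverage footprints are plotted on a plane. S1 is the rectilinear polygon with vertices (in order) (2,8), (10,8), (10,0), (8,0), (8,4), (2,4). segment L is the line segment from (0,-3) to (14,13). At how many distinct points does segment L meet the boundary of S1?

2

The segment meets the boundary at (9.625,8), (6.125,4).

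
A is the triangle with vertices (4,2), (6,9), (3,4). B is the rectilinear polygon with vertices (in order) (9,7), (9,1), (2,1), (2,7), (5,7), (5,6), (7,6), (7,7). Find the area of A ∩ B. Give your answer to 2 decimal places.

The intersection is the polygon with vertices (4,2), (3,4), (4.8,7), (5,7), (5,6), (5.143,6).
By the shoelace formula its area is 4.59.

4.59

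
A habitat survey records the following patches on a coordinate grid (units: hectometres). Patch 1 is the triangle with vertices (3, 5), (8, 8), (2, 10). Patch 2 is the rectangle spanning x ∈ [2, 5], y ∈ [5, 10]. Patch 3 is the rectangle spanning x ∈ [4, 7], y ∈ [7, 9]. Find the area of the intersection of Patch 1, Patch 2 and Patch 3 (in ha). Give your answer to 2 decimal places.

2.00

The intersection is the polygon with vertices (5,7), (4,7), (4,9), (5,9).
By the shoelace formula its area is 2.00.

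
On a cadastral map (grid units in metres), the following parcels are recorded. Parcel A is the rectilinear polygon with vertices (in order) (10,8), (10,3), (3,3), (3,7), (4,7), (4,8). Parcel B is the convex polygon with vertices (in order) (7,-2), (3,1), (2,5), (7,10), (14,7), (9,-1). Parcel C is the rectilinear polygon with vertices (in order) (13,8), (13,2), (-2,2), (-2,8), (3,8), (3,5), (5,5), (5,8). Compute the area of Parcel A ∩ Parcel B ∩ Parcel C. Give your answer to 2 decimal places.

29.00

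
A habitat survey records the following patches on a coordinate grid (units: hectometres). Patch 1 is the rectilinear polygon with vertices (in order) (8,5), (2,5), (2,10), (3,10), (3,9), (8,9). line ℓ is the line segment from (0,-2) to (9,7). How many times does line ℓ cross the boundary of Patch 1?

The segment meets the boundary at (8,6), (7,5).

2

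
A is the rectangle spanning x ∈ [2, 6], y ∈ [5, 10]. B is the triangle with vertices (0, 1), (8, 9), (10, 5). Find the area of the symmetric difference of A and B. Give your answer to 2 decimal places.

40.00

|A| = 20, |B| = 24, |A∩B| = 2.
|A △ B| = |A| + |B| − 2·|A∩B| = 20 + 24 − 4 = 40.00.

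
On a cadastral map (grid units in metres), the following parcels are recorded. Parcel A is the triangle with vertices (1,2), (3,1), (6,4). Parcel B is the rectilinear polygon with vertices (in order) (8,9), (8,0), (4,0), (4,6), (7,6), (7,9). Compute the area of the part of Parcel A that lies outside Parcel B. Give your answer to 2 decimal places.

|Parcel A| = 4.5, |Parcel A∩Parcel B| = 1.2.
|Parcel A ∖ Parcel B| = |Parcel A| − |Parcel A∩Parcel B| = 4.5 − 1.2 = 3.30.

3.30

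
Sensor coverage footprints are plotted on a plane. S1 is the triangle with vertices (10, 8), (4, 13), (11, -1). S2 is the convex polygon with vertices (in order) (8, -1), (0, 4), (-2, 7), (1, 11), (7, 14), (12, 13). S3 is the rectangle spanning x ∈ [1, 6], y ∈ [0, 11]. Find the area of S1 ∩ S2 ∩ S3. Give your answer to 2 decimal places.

The intersection is the polygon with vertices (5,11), (6,11), (6,9).
By the shoelace formula its area is 1.00.

1.00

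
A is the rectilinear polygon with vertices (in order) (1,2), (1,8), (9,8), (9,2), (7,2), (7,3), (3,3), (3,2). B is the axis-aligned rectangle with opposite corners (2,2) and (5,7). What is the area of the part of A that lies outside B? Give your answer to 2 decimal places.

31.00

|A| = 44, |A∩B| = 13.
|A ∖ B| = |A| − |A∩B| = 44 − 13 = 31.00.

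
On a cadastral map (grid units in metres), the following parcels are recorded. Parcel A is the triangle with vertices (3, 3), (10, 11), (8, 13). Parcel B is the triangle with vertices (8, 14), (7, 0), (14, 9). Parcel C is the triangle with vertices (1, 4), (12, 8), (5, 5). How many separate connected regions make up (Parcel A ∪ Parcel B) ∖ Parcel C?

(Parcel A ∪ Parcel B) ∖ Parcel C splits into 2 disjoint pieces (area 0.6171, area 52.4923).

2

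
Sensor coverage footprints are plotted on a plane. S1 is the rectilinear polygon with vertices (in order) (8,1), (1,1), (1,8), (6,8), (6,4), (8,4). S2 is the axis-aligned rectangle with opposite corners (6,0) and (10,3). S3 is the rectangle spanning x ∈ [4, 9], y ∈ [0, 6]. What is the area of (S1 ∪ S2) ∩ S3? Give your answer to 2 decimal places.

|S1 ∪ S2| = 49.
|(S1 ∪ S2) ∩ S3| = 21.00.

21.00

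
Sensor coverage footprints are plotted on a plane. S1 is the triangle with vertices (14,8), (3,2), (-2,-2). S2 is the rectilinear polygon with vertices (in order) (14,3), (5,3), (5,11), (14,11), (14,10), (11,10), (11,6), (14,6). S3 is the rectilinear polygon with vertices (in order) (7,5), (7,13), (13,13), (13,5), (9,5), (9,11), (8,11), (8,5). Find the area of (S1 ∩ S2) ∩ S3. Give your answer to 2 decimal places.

0.62

The region (S1 ∩ S2) ∩ S3 is the polygon with vertices (11,6.125), (9.2,5), (9,5), (9,5.273), (11,6.364).
By the shoelace formula its area is 0.62.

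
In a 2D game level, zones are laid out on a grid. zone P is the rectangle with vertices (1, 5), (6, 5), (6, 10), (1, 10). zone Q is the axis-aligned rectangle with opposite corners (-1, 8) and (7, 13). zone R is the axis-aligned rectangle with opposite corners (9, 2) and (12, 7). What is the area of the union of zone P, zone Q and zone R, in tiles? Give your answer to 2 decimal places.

70.00

By inclusion–exclusion:
Individual areas: |zone P| = 25, |zone Q| = 40, |zone R| = 15.
|zone P∩zone Q|: x∈[1,6], y∈[8,10] → 5·2 = 10.
|zone P∩zone R| = 0 (no overlap).
|zone Q∩zone R| = 0 (no overlap).
|zone P∩zone Q∩zone R| = 0.
|zone P ∪ zone Q ∪ zone R| = 80 − 10 + 0 = 70.00.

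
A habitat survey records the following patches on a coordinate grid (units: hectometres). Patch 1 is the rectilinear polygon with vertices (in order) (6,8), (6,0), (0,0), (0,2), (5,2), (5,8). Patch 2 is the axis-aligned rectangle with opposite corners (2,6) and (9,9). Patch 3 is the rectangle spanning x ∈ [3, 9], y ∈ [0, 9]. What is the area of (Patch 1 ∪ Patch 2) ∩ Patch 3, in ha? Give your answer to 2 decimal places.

28.00

|Patch 1 ∪ Patch 2| = 37.
|(Patch 1 ∪ Patch 2) ∩ Patch 3| = 28.00.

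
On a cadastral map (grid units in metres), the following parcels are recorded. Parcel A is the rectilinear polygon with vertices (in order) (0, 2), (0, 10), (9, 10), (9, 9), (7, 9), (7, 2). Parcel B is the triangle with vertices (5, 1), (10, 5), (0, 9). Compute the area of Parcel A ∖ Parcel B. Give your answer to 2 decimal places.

34.34

|Parcel A| = 58, |Parcel A∩Parcel B| = 23.6625.
|Parcel A ∖ Parcel B| = |Parcel A| − |Parcel A∩Parcel B| = 58 − 23.6625 = 34.34.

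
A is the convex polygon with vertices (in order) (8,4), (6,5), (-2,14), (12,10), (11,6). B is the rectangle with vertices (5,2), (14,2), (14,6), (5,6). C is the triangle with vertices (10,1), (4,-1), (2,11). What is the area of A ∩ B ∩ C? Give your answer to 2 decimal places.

The intersection is the polygon with vertices (5.111,6), (6,6), (7.333,4.333), (6,5).
By the shoelace formula its area is 1.11.

1.11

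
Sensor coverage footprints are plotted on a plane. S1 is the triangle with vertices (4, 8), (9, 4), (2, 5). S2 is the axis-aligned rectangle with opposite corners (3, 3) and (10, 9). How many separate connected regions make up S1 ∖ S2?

1

S1 ∖ S2 is a single connected region.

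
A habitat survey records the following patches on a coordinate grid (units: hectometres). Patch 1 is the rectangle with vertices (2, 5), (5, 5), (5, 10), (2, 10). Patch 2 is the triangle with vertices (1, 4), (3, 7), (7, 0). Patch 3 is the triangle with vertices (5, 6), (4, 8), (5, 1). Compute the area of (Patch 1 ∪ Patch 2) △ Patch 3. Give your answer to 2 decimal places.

|Patch 1 ∪ Patch 2| = 25.6071.
|(Patch 1 ∪ Patch 2) ∩ Patch 3| = 1.9436.
|(Patch 1 ∪ Patch 2) △ Patch 3| = 25.6071 + 2.5 − 3.8872 = 24.22.

24.22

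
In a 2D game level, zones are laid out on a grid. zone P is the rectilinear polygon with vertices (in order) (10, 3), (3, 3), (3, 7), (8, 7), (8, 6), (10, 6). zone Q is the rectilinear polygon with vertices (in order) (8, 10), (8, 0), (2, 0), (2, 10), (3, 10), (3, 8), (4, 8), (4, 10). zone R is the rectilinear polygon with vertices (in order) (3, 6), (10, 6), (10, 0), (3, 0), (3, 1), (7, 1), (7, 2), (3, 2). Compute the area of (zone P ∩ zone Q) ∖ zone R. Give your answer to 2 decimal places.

5.00

|zone P ∩ zone Q| = 20.
|(zone P ∩ zone Q) ∩ zone R| = 15.
|(zone P ∩ zone Q) ∖ zone R| = 20 − 15 = 5.00.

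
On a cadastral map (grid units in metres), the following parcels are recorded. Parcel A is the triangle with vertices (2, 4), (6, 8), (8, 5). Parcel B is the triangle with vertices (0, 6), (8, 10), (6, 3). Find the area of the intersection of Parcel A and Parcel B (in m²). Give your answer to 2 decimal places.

The intersection is the polygon with vertices (6,8), (7,6.5), (6.5,4.75), (3.5,4.25), (2.667,4.667).
By the shoelace formula its area is 8.33.

8.33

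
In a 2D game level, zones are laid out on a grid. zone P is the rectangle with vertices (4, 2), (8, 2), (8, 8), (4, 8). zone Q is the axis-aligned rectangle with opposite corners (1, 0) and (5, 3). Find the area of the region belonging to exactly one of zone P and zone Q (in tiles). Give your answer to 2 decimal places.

34.00

|zone P∩zone Q|: x∈[4,5], y∈[2,3] → 1·1 = 1.
|zone P △ zone Q| = |zone P| + |zone Q| − 2·|zone P∩zone Q| = 24 + 12 − 2 = 34.00.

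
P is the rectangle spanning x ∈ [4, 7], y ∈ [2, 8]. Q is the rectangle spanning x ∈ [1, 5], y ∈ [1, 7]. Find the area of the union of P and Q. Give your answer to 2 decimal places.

By inclusion–exclusion:
Individual areas: |P| = 18, |Q| = 24.
|P∩Q|: x∈[4,5], y∈[2,7] → 1·5 = 5.
|P ∪ Q| = 42 − 5 = 37.00.

37.00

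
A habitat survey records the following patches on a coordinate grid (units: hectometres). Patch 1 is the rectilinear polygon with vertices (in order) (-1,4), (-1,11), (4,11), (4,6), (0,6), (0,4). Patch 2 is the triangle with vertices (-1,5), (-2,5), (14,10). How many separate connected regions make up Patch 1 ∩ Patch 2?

Patch 1 ∩ Patch 2 splits into 2 disjoint pieces (area 0.3021, area 0.5583).

2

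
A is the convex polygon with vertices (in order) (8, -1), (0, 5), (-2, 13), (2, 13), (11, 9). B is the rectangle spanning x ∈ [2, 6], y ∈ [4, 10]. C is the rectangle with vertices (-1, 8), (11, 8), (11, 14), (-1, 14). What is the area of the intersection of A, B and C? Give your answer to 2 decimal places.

8.00

The intersection is the polygon with vertices (2,10), (6,10), (6,8), (2,8).
By the shoelace formula its area is 8.00.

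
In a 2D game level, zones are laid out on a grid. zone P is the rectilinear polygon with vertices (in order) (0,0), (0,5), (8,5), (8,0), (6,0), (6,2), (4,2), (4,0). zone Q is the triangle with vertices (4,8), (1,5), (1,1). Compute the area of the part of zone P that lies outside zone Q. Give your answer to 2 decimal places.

32.57

|zone P| = 36, |zone P∩zone Q| = 3.4286.
|zone P ∖ zone Q| = |zone P| − |zone P∩zone Q| = 36 − 3.4286 = 32.57.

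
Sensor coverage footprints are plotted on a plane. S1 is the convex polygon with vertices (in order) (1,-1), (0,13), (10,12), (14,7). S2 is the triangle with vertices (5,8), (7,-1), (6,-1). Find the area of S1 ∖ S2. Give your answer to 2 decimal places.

|S1| = 118, |S1∩S2| = 1.9556.
|S1 ∖ S2| = |S1| − |S1∩S2| = 118 − 1.9556 = 116.04.

116.04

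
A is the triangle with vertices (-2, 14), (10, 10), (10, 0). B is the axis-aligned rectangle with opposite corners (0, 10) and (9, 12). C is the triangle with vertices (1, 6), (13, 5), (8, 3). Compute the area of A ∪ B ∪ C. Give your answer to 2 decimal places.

By inclusion–exclusion:
Individual areas: |A| = 60, |B| = 18, |C| = 14.5.
|A∩B| = 12.6429.
|A∩C| = 7.9534.
|B∩C| = 0.
|A∩B∩C| = 0.
|A ∪ B ∪ C| = 92.5 − 20.5963 + 0 = 71.90.

71.90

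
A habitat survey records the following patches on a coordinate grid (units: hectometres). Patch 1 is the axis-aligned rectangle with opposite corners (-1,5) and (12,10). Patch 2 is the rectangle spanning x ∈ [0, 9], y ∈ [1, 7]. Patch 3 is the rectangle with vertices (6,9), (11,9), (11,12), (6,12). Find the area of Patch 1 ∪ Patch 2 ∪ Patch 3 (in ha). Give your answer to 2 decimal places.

111.00

By inclusion–exclusion:
Individual areas: |Patch 1| = 65, |Patch 2| = 54, |Patch 3| = 15.
|Patch 1∩Patch 2|: x∈[0,9], y∈[5,7] → 9·2 = 18.
|Patch 1∩Patch 3|: x∈[6,11], y∈[9,10] → 5·1 = 5.
|Patch 2∩Patch 3| = 0 (no overlap).
|Patch 1∩Patch 2∩Patch 3| = 0.
|Patch 1 ∪ Patch 2 ∪ Patch 3| = 134 − 23 + 0 = 111.00.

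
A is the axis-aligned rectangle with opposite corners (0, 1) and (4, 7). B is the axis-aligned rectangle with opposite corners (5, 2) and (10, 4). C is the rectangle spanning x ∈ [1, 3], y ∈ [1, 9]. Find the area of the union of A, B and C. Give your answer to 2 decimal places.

By inclusion–exclusion:
Individual areas: |A| = 24, |B| = 10, |C| = 16.
|A∩B| = 0 (no overlap).
|A∩C|: x∈[1,3], y∈[1,7] → 2·6 = 12.
|B∩C| = 0 (no overlap).
|A∩B∩C| = 0.
|A ∪ B ∪ C| = 50 − 12 + 0 = 38.00.

38.00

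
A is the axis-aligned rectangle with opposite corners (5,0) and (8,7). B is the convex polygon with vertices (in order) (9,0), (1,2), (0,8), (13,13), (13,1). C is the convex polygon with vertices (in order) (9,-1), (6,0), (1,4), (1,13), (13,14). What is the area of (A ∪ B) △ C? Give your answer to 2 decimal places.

|A ∪ B| = 123.375.
|(A ∪ B) ∩ C| = 92.152.
|(A ∪ B) △ C| = 123.375 + 127.5 − 184.3041 = 66.57.

66.57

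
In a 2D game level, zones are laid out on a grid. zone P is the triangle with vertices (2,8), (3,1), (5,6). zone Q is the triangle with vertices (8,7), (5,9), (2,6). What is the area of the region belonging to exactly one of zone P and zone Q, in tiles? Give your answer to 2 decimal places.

|zone P| = 9.5, |zone Q| = 7.5, |zone P∩zone Q| = 1.1709.
|zone P △ zone Q| = |zone P| + |zone Q| − 2·|zone P∩zone Q| = 9.5 + 7.5 − 2.3419 = 14.66.

14.66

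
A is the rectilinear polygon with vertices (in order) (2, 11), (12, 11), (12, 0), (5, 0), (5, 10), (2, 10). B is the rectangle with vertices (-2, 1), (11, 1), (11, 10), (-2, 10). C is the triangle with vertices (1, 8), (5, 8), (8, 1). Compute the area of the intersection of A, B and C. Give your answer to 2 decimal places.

6.00

The intersection is the polygon with vertices (5,8), (8,1), (5,4).
By the shoelace formula its area is 6.00.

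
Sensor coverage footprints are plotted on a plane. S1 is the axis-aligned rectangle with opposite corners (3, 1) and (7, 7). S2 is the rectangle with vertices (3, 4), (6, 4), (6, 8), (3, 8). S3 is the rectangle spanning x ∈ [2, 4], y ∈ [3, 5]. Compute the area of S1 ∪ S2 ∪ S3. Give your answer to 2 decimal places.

29.00

By inclusion–exclusion:
Individual areas: |S1| = 24, |S2| = 12, |S3| = 4.
|S1∩S2|: x∈[3,6], y∈[4,7] → 3·3 = 9.
|S1∩S3|: x∈[3,4], y∈[3,5] → 1·2 = 2.
|S2∩S3|: x∈[3,4], y∈[4,5] → 1·1 = 1.
|S1∩S2∩S3| = 1.
|S1 ∪ S2 ∪ S3| = 40 − 12 + 1 = 29.00.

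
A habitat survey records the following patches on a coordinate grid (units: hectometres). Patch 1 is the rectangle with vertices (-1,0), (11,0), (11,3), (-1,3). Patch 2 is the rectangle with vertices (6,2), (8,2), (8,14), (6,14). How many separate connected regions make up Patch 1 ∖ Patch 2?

1

Patch 1 ∖ Patch 2 is a single connected region.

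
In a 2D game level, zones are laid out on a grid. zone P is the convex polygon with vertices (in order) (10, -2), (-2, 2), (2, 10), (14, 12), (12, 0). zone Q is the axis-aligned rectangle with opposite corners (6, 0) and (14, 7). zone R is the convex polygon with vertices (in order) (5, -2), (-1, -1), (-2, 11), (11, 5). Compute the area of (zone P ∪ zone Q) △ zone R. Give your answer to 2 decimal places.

|zone P ∪ zone Q| = 155.9167.
|(zone P ∪ zone Q) ∩ zone R| = 71.209.
|(zone P ∪ zone Q) △ zone R| = 155.9167 + 99 − 142.4181 = 112.50.

112.50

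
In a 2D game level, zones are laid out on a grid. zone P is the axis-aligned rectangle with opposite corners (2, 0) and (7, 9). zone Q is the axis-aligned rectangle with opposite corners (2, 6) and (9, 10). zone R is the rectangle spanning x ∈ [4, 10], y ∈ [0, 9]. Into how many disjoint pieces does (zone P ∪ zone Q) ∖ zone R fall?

(zone P ∪ zone Q) ∖ zone R is a single connected region.

1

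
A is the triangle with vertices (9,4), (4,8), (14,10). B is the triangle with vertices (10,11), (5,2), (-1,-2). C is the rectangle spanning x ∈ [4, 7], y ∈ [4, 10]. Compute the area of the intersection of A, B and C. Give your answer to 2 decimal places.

The intersection is the polygon with vertices (7,7.455), (7,5.6), (6.064,6.349).
By the shoelace formula its area is 0.87.

0.87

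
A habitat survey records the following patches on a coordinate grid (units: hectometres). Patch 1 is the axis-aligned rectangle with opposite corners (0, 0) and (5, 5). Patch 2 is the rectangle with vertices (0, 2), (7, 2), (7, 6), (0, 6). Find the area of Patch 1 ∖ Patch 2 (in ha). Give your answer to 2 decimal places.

10.00

|Patch 1∩Patch 2|: x∈[0,5], y∈[2,5] → 5·3 = 15.
|Patch 1| = 25.
|Patch 1 ∖ Patch 2| = |Patch 1| − |Patch 1∩Patch 2| = 25 − 15 = 10.00.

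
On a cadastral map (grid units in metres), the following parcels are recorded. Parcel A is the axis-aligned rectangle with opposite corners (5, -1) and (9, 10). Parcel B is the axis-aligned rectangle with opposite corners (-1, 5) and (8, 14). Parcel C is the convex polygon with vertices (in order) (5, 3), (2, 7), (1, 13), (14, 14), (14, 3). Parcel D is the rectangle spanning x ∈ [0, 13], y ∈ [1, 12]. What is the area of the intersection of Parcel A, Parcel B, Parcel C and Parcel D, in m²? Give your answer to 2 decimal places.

15.00

The intersection is the polygon with vertices (8,5), (5,5), (5,10), (8,10).
By the shoelace formula its area is 15.00.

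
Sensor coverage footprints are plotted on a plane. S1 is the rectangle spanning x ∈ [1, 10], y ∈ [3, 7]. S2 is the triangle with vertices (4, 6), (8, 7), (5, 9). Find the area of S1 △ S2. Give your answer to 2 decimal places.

37.83

|S1| = 36, |S2| = 5.5, |S1∩S2| = 1.8333.
|S1 △ S2| = |S1| + |S2| − 2·|S1∩S2| = 36 + 5.5 − 3.6667 = 37.83.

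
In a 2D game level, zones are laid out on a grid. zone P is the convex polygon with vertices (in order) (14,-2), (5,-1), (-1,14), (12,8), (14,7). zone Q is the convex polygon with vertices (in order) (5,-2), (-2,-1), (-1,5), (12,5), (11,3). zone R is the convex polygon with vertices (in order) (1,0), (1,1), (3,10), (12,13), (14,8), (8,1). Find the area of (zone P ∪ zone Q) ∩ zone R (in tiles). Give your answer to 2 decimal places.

|zone P ∪ zone Q| = 168.3294.
|(zone P ∪ zone Q) ∩ zone R| = 83.17.

83.17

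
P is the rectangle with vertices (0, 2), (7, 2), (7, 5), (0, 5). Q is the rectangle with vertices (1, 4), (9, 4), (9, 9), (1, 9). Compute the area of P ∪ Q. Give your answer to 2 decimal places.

By inclusion–exclusion:
Individual areas: |P| = 21, |Q| = 40.
|P∩Q|: x∈[1,7], y∈[4,5] → 6·1 = 6.
|P ∪ Q| = 61 − 6 = 55.00.

55.00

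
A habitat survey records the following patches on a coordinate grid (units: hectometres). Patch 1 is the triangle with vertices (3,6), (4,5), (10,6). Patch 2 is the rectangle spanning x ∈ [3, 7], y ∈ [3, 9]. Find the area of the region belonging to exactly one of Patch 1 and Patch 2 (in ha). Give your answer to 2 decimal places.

22.00

|Patch 1| = 3.5, |Patch 2| = 24, |Patch 1∩Patch 2| = 2.75.
|Patch 1 △ Patch 2| = |Patch 1| + |Patch 2| − 2·|Patch 1∩Patch 2| = 3.5 + 24 − 5.5 = 22.00.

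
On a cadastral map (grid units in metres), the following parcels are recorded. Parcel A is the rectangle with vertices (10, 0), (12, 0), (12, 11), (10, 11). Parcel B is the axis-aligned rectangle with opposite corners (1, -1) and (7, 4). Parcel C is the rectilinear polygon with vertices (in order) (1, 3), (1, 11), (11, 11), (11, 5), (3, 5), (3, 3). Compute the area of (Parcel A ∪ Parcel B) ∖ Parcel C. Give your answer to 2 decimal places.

|Parcel A ∪ Parcel B| = 52.
|(Parcel A ∪ Parcel B) ∩ Parcel C| = 8.
|(Parcel A ∪ Parcel B) ∖ Parcel C| = 52 − 8 = 44.00.

44.00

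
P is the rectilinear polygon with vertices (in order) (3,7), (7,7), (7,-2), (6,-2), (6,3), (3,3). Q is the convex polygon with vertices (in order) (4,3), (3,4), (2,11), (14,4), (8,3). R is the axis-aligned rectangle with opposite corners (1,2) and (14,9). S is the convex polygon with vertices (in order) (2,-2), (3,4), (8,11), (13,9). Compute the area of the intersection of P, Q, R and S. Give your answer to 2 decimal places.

The intersection is the polygon with vertices (6,3), (4,3), (3,4), (5.143,7), (7,7), (7,3).
By the shoelace formula its area is 12.29.

12.29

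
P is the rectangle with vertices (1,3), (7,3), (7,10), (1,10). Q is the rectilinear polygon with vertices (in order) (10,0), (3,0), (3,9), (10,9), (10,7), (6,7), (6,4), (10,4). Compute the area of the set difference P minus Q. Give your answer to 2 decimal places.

21.00

|P| = 42, |P∩Q| = 21.
|P ∖ Q| = |P| − |P∩Q| = 42 − 21 = 21.00.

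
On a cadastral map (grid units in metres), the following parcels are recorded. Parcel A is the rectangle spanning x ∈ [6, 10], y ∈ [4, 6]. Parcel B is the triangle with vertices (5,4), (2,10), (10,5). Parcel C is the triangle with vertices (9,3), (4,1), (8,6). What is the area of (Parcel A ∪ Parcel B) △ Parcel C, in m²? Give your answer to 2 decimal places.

|Parcel A ∪ Parcel B| = 19.7.
|(Parcel A ∪ Parcel B) ∩ Parcel C| = 2.2667.
|(Parcel A ∪ Parcel B) △ Parcel C| = 19.7 + 8.5 − 4.5333 = 23.67.

23.67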